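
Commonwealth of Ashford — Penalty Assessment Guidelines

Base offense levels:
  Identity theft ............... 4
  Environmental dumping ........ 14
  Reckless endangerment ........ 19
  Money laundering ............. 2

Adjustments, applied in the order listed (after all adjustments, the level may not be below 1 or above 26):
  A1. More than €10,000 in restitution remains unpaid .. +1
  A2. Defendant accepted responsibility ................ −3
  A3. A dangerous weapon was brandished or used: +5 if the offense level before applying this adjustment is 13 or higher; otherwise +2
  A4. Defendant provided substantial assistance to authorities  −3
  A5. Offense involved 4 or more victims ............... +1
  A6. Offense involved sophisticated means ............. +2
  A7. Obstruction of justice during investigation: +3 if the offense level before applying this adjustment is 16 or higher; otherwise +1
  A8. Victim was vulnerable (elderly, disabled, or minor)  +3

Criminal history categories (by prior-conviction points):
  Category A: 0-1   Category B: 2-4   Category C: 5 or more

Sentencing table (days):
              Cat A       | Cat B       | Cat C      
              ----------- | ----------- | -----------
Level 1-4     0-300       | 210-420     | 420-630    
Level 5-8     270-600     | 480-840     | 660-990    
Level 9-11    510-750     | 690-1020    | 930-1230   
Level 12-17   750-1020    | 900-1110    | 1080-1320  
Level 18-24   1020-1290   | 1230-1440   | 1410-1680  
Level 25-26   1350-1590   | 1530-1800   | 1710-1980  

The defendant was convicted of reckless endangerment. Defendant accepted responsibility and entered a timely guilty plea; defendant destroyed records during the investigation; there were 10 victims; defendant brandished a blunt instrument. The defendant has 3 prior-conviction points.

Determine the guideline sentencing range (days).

1530-1800 days

Base offense level for reckless endangerment: 19.
A2 applies: 19 − 3 = 16.
A3 applies (level before this adjustment is 16 ≥ 13, so +5): 16 + 5 = 21.
A5 applies: 21 + 1 = 22.
A7 applies (level before this adjustment is 22 ≥ 16, so +3): 22 + 3 = 25.
A8 does not apply.
Final offense level: 25.
Criminal history: 3 prior points → Category B (2-4).
Level 25 falls in the 25-26 band.
Grid: Level 25-26 × Category B = 1530-1800 days.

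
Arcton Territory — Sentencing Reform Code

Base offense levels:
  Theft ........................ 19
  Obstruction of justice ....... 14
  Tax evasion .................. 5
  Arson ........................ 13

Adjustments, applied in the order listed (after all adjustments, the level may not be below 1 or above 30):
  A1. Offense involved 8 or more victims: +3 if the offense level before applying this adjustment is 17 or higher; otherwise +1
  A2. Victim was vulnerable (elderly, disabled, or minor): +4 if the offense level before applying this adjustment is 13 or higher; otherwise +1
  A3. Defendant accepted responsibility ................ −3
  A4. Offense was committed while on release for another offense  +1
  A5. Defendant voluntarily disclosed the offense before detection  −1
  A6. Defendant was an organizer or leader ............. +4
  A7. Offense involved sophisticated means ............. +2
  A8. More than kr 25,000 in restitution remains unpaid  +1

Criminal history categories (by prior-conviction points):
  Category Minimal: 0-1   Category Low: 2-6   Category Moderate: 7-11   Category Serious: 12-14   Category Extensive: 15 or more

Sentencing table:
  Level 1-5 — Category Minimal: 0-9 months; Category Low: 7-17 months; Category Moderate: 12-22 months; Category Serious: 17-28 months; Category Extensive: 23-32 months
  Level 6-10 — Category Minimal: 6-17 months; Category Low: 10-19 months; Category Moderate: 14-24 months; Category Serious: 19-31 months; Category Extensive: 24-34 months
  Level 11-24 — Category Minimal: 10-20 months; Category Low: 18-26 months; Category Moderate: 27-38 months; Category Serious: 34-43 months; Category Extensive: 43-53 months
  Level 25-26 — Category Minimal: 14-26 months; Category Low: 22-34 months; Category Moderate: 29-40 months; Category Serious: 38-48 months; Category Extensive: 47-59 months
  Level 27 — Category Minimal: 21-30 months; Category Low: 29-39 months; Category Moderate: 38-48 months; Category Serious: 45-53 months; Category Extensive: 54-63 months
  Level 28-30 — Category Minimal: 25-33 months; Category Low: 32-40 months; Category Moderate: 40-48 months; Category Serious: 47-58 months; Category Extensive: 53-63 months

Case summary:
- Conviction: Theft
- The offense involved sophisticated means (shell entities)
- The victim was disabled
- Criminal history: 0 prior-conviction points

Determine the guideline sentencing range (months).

14-26 months

Base offense level for theft: 19.
A1 does not apply.
A2 applies (level before this adjustment is 19 ≥ 13, so +4): 19 + 4 = 23.
A4 does not apply.
A6 does not apply.
A7 applies: 23 + 2 = 25.
A8 does not apply.
Final offense level: 25.
Criminal history: 0 prior points → Category Minimal (0-1).
Level 25 falls in the 25-26 band.
Grid: Level 25-26 × Category Minimal = 14-26 months.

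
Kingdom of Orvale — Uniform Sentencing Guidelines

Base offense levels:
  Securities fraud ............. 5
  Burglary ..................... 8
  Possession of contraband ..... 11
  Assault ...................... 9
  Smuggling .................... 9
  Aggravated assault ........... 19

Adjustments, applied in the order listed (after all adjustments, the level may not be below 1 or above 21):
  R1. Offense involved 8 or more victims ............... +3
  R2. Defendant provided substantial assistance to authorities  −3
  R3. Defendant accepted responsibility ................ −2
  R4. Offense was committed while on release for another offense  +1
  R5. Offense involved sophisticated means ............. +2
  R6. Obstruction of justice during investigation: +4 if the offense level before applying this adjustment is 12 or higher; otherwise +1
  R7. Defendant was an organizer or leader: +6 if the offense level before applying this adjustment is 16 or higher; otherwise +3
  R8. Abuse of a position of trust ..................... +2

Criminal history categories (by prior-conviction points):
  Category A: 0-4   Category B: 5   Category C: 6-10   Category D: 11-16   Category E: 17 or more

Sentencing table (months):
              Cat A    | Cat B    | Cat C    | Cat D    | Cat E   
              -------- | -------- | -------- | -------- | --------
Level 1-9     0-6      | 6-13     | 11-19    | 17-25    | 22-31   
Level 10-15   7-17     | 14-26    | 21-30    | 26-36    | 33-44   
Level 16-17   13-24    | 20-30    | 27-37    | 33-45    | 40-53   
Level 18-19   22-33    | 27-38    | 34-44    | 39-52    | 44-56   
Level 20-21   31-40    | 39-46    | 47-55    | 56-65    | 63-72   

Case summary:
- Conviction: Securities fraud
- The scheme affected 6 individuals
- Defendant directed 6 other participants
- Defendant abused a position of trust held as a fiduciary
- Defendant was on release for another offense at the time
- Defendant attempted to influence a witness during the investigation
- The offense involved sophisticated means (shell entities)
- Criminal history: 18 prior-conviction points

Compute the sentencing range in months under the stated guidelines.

Base offense level for securities fraud: 5.
R1 does not apply.
R2 does not apply.
R4 applies: 5 + 1 = 6.
R5 applies: 6 + 2 = 8.
R6 applies (level before this adjustment is 8 < 12, so +1): 8 + 1 = 9.
R7 applies (level before this adjustment is 9 < 16, so +3): 9 + 3 = 12.
R8 applies: 12 + 2 = 14.
Final offense level: 14.
Criminal history: 18 prior points → Category E (17+).
Level 14 falls in the 10-15 band.
Grid: Level 10-15 × Category E = 33-44 months.

33-44 months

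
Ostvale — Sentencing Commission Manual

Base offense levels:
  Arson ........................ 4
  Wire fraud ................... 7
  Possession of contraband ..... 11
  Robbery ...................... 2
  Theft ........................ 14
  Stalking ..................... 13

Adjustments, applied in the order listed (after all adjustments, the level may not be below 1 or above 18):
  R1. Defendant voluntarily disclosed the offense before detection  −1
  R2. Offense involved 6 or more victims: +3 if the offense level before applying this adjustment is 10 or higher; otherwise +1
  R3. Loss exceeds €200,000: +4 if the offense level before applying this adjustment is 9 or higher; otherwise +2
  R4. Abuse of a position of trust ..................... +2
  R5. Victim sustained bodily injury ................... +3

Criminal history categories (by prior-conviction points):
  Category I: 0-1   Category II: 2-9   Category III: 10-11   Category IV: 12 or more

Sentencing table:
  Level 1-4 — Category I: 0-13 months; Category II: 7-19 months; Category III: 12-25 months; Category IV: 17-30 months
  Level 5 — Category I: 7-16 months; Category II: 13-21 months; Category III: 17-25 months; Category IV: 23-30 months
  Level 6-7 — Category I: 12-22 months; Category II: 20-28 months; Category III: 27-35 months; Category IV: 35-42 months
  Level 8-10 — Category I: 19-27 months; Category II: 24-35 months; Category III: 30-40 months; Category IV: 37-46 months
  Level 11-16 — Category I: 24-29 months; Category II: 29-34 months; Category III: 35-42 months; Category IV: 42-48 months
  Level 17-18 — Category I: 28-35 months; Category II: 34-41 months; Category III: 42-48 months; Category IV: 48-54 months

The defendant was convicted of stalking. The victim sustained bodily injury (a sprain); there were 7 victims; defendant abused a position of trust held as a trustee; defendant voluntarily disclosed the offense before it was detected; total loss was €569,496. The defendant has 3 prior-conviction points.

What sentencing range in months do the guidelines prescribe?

34-41 months

Base offense level for stalking: 13.
R1 applies: 13 − 1 = 12.
R2 applies (level before this adjustment is 12 ≥ 10, so +3): 12 + 3 = 15.
R3 applies (level before this adjustment is 15 ≥ 9, so +4): 15 + 4 = 19.
R4 applies: 19 + 2 = 21.
R5 applies: 21 + 3 = 24.
Level 24 exceeds the maximum of 18; capped at 18.
Final offense level: 18.
Criminal history: 3 prior points → Category II (2-9).
Level 18 falls in the 17-18 band.
Grid: Level 17-18 × Category II = 34-41 months.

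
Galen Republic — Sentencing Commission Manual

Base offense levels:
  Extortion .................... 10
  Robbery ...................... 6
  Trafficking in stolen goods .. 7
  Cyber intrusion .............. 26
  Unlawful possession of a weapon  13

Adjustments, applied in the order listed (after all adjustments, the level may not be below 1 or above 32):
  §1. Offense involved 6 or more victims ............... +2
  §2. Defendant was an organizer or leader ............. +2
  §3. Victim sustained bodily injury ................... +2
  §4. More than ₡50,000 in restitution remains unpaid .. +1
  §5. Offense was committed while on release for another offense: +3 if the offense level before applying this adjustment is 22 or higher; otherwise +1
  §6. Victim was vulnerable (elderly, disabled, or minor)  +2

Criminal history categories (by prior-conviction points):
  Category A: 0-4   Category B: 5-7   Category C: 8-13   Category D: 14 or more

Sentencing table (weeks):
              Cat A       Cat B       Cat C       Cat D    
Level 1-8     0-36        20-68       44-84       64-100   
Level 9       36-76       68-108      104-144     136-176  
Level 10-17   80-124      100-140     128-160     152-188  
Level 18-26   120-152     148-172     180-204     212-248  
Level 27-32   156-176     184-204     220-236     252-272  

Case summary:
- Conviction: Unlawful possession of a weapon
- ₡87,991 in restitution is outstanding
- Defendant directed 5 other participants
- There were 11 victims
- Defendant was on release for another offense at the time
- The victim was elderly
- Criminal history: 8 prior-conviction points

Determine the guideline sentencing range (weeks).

Base offense level for unlawful possession of a weapon: 13.
§1 applies: 13 + 2 = 15.
§2 applies: 15 + 2 = 17.
§3 does not apply.
§4 applies: 17 + 1 = 18.
§5 applies (level before this adjustment is 18 < 22, so +1): 18 + 1 = 19.
§6 applies: 19 + 2 = 21.
Final offense level: 21.
Criminal history: 8 prior points → Category C (8-13).
Level 21 falls in the 18-26 band.
Grid: Level 18-26 × Category C = 180-204 weeks.

180-204 weeks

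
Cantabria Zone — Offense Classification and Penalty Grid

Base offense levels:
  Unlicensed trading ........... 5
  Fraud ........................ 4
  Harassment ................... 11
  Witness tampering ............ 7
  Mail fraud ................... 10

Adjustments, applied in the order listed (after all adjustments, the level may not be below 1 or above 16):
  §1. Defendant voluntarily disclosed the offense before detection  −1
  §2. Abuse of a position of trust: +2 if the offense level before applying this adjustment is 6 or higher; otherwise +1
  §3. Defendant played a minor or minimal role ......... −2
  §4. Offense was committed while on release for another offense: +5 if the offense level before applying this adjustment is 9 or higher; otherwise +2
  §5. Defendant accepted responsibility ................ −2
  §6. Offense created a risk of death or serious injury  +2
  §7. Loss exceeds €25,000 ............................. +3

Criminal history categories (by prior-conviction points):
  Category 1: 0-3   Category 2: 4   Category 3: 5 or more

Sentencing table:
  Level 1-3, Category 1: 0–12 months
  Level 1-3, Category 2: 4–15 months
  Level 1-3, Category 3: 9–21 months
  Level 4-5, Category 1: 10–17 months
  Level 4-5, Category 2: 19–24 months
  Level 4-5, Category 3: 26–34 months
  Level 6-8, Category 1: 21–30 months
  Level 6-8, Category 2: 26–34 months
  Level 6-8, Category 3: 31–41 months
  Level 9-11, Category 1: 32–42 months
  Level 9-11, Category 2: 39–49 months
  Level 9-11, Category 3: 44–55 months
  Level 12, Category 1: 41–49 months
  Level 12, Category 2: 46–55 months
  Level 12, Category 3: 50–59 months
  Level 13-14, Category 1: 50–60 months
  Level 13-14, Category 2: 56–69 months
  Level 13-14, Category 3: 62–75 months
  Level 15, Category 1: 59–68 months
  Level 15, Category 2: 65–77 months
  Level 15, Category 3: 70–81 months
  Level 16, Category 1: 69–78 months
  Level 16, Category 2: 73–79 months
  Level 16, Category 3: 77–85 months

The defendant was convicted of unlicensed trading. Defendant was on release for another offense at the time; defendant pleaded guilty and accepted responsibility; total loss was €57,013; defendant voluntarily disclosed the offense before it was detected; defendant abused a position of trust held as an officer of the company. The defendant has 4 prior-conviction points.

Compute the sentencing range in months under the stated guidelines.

26-34 months

Base offense level for unlicensed trading: 5.
§1 applies: 5 − 1 = 4.
§2 applies (level before this adjustment is 4 < 6, so +1): 4 + 1 = 5.
§3 does not apply.
§4 applies (level before this adjustment is 5 < 9, so +2): 5 + 2 = 7.
§5 applies: 7 − 2 = 5.
§7 applies: 5 + 3 = 8.
Final offense level: 8.
Criminal history: 4 prior points → Category 2 (4).
Level 8 falls in the 6-8 band.
Grid: Level 6-8 × Category 2 = 26-34 months.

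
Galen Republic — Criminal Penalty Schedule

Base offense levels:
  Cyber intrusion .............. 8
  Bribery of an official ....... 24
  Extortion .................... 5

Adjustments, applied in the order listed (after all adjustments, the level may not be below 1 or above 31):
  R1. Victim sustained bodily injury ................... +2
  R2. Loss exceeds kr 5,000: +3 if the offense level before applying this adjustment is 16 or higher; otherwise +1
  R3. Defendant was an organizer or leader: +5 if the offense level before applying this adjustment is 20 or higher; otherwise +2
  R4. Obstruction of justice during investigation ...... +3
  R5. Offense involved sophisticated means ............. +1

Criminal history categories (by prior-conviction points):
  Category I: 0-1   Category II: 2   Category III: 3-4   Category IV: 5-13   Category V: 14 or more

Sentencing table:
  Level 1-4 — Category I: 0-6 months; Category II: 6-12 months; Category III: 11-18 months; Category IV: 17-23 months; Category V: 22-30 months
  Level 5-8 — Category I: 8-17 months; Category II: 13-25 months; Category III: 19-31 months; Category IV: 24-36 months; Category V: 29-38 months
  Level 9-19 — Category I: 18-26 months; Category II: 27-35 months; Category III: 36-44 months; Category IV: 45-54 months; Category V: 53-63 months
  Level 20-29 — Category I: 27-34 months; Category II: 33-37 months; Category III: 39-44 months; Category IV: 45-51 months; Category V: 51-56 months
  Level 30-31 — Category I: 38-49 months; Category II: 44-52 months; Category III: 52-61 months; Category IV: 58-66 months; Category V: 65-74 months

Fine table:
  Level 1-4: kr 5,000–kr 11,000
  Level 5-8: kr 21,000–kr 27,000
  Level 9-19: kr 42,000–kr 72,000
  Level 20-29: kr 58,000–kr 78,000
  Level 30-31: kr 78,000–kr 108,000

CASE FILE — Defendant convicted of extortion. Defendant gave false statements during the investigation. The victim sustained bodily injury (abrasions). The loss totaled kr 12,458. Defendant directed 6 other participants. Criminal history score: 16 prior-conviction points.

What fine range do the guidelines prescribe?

Base offense level for extortion: 5.
R1 applies: 5 + 2 = 7.
R2 applies (level before this adjustment is 7 < 16, so +1): 7 + 1 = 8.
R3 applies (level before this adjustment is 8 < 20, so +2): 8 + 2 = 10.
R4 applies: 10 + 3 = 13.
Final offense level: 13.
Level 13 falls in the 9-19 band.
Fine table: Level 9-19 → kr 42,000–kr 72,000.

kr 42,000–kr 72,000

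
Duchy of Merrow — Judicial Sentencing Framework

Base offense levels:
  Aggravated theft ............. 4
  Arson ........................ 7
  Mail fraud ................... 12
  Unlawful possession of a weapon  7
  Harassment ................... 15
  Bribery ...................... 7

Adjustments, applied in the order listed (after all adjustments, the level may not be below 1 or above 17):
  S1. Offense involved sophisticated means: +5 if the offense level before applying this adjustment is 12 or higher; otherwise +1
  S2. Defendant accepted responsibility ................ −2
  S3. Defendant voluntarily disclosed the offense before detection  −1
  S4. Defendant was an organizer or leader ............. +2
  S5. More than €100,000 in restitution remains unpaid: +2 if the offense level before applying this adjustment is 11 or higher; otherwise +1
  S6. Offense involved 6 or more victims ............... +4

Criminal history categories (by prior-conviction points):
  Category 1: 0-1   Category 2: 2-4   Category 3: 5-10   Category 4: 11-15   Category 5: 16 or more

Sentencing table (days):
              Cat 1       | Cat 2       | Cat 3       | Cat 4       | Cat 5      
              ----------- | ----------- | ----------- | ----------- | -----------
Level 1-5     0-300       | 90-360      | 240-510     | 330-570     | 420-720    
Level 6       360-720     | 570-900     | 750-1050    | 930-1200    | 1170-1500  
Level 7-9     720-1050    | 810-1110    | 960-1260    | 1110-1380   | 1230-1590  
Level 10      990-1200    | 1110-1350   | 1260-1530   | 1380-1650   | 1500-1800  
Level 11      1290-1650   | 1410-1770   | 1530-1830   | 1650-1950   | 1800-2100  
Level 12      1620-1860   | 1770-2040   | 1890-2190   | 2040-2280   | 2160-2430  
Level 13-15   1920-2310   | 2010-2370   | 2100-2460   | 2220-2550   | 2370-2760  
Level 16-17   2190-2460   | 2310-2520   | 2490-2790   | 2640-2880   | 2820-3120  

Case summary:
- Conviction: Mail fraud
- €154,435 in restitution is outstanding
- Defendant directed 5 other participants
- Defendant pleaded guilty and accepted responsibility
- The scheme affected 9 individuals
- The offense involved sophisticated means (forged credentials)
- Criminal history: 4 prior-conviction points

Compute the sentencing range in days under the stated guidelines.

2310-2520 days

Base offense level for mail fraud: 12.
S1 applies (level before this adjustment is 12 ≥ 12, so +5): 12 + 5 = 17.
S2 applies: 17 − 2 = 15.
S3 does not apply.
S4 applies: 15 + 2 = 17.
S5 applies (level before this adjustment is 17 ≥ 11, so +2): 17 + 2 = 19.
S6 applies: 19 + 4 = 23.
Level 23 exceeds the maximum of 17; capped at 17.
Final offense level: 17.
Criminal history: 4 prior points → Category 2 (2-4).
Level 17 falls in the 16-17 band.
Grid: Level 16-17 × Category 2 = 2310-2520 days.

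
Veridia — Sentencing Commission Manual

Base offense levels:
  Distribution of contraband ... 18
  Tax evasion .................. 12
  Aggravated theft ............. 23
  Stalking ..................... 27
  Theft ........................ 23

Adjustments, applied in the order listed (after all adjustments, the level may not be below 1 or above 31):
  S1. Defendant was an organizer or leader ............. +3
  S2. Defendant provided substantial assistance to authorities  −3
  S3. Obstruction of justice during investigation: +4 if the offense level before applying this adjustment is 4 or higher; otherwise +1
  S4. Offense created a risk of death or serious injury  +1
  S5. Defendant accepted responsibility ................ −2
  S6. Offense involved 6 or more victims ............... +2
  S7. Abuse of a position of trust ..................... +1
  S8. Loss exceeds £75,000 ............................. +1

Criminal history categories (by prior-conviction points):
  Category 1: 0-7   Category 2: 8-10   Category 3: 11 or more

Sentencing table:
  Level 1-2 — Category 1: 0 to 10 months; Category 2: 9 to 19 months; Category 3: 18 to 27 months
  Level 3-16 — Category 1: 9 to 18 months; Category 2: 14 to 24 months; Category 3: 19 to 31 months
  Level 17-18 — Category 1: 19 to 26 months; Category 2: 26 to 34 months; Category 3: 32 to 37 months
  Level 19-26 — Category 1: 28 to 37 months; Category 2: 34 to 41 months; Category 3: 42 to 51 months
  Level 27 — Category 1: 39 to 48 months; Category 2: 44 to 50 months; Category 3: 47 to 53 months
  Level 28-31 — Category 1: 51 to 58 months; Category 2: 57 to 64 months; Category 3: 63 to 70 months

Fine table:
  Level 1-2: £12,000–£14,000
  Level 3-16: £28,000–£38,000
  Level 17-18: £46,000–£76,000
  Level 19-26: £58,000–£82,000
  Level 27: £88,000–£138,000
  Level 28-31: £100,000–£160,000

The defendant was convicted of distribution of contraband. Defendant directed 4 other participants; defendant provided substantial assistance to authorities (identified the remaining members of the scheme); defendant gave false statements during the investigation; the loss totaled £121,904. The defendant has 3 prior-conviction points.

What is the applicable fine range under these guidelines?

£58,000–£82,000

Base offense level for distribution of contraband: 18.
S1 applies: 18 + 3 = 21.
S2 applies: 21 − 3 = 18.
S3 applies (level before this adjustment is 18 ≥ 4, so +4): 18 + 4 = 22.
S4 does not apply.
S5 does not apply.
S8 applies: 22 + 1 = 23.
Final offense level: 23.
Level 23 falls in the 19-26 band.
Fine table: Level 19-26 → £58,000–£82,000.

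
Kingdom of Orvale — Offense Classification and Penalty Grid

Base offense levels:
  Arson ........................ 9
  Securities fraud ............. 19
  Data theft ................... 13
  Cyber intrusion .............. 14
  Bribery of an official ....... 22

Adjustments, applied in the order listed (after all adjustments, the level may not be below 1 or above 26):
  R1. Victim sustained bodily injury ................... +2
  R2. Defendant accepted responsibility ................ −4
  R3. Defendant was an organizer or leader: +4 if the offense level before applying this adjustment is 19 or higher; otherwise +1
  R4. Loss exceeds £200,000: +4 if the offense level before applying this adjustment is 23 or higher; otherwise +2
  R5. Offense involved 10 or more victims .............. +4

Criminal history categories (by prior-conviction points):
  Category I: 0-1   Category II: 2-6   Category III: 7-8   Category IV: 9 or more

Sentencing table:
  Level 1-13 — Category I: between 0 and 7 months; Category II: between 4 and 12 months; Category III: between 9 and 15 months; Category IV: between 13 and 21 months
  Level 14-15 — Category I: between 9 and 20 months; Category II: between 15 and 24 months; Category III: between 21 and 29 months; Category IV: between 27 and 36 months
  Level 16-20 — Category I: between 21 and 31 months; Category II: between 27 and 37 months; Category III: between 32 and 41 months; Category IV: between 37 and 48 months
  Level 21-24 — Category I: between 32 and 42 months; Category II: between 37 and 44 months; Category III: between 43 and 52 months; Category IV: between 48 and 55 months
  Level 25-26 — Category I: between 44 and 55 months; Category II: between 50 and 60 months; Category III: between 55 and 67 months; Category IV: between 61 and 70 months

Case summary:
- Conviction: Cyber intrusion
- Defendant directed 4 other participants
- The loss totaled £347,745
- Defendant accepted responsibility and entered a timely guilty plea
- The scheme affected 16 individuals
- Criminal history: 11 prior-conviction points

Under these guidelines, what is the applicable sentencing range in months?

Base offense level for cyber intrusion: 14.
R1 does not apply.
R2 applies: 14 − 4 = 10.
R3 applies (level before this adjustment is 10 < 19, so +1): 10 + 1 = 11.
R4 applies (level before this adjustment is 11 < 23, so +2): 11 + 2 = 13.
R5 applies: 13 + 4 = 17.
Final offense level: 17.
Criminal history: 11 prior points → Category IV (9+).
Level 17 falls in the 16-20 band.
Grid: Level 16-20 × Category IV = 37-48 months.

37-48 months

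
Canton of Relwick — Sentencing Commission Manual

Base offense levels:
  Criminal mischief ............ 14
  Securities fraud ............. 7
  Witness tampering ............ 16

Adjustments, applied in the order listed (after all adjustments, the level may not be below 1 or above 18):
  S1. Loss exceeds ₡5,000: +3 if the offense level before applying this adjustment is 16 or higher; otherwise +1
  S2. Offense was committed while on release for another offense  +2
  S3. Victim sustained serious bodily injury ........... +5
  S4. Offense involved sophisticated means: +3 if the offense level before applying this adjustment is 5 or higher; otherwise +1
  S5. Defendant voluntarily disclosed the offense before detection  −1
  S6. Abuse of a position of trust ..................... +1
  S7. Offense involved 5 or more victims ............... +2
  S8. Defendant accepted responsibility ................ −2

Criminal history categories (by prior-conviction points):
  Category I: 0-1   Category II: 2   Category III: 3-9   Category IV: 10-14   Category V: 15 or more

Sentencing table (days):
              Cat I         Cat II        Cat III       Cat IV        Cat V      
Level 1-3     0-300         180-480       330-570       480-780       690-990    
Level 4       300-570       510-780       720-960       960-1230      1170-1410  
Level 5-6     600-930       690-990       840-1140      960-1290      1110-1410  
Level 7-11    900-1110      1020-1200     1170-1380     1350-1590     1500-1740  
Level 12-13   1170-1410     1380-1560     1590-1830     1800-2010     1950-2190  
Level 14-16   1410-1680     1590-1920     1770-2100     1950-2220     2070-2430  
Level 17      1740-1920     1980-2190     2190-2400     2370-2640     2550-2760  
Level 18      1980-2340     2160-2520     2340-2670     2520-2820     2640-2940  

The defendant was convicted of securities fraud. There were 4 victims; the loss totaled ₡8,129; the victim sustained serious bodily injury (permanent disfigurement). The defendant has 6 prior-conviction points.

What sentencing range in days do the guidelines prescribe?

Base offense level for securities fraud: 7.
S1 applies (level before this adjustment is 7 < 16, so +1): 7 + 1 = 8.
S2 does not apply.
S3 applies: 8 + 5 = 13.
S5 does not apply.
S8 does not apply.
Final offense level: 13.
Criminal history: 6 prior points → Category III (3-9).
Level 13 falls in the 12-13 band.
Grid: Level 12-13 × Category III = 1590-1830 days.

1590-1830 days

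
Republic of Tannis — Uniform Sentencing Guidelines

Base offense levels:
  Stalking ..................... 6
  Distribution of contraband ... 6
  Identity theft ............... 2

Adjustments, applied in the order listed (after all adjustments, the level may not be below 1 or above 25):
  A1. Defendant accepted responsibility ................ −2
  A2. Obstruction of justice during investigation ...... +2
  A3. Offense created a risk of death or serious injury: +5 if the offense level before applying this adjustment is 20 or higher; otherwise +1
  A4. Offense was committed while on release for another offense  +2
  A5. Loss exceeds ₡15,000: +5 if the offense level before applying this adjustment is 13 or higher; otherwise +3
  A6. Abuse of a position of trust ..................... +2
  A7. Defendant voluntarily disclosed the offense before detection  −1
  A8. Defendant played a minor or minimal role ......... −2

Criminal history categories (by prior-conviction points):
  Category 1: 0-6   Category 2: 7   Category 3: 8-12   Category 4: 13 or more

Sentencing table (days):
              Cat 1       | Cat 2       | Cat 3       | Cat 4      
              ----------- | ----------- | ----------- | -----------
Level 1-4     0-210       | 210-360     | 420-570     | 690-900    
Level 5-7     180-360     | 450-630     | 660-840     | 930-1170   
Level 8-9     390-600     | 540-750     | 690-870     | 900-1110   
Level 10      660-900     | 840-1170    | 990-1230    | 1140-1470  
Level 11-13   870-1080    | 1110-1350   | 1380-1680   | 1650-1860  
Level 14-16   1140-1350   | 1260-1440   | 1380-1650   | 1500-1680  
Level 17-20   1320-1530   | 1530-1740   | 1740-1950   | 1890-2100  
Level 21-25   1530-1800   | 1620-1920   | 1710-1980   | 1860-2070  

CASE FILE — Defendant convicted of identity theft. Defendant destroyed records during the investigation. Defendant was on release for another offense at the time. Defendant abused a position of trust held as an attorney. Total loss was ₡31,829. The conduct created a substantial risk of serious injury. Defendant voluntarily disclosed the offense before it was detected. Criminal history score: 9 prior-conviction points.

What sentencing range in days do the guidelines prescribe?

1380-1680 days

Base offense level for identity theft: 2.
A1 does not apply.
A2 applies: 2 + 2 = 4.
A3 applies (level before this adjustment is 4 < 20, so +1): 4 + 1 = 5.
A4 applies: 5 + 2 = 7.
A5 applies (level before this adjustment is 7 < 13, so +3): 7 + 3 = 10.
A6 applies: 10 + 2 = 12.
A7 applies: 12 − 1 = 11.
A8 does not apply.
Final offense level: 11.
Criminal history: 9 prior points → Category 3 (8-12).
Level 11 falls in the 11-13 band.
Grid: Level 11-13 × Category 3 = 1380-1680 days.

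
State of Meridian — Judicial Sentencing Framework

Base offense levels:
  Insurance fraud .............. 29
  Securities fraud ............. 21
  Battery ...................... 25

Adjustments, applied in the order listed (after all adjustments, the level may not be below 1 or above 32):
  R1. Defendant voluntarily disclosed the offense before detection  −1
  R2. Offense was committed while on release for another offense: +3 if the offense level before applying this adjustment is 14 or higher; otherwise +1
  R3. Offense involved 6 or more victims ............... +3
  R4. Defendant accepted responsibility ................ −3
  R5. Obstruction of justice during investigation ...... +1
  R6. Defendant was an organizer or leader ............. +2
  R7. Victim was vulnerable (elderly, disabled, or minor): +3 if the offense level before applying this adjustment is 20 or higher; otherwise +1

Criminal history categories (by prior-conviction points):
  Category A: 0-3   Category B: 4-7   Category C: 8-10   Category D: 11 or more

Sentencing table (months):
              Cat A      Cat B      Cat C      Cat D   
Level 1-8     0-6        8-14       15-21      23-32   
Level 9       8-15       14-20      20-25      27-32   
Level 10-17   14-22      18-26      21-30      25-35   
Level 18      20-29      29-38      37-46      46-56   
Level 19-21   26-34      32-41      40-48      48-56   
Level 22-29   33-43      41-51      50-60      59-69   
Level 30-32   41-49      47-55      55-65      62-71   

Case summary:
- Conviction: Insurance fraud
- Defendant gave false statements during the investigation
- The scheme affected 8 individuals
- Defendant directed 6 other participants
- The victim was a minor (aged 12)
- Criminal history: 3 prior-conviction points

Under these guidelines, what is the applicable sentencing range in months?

Base offense level for insurance fraud: 29.
R2 does not apply.
R3 applies: 29 + 3 = 32.
R5 applies: 32 + 1 = 33.
R6 applies: 33 + 2 = 35.
R7 applies (level before this adjustment is 35 ≥ 20, so +3): 35 + 3 = 38.
Level 38 exceeds the maximum of 32; capped at 32.
Final offense level: 32.
Criminal history: 3 prior points → Category A (0-3).
Level 32 falls in the 30-32 band.
Grid: Level 30-32 × Category A = 41-49 months.

41-49 months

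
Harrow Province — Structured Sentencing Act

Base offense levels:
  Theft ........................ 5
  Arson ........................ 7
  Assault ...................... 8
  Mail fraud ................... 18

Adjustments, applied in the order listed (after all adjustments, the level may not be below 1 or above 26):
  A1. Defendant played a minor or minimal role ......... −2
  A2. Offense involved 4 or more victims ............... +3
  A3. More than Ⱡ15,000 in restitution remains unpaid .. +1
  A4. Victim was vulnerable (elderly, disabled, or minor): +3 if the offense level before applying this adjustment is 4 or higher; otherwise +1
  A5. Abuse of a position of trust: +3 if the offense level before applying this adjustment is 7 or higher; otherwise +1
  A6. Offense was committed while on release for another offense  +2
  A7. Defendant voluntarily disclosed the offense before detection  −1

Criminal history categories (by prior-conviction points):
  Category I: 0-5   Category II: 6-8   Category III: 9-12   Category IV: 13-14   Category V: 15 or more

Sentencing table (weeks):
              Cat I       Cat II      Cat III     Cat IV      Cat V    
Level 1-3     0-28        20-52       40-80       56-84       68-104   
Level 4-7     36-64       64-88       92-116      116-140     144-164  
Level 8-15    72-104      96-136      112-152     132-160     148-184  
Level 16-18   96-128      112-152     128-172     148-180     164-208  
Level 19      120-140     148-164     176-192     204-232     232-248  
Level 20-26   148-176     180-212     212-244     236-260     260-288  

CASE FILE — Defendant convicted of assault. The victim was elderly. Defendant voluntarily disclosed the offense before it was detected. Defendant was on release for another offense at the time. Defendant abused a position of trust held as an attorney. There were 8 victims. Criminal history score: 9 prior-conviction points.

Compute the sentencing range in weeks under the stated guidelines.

Base offense level for assault: 8.
A2 applies: 8 + 3 = 11.
A3 does not apply.
A4 applies (level before this adjustment is 11 ≥ 4, so +3): 11 + 3 = 14.
A5 applies (level before this adjustment is 14 ≥ 7, so +3): 14 + 3 = 17.
A6 applies: 17 + 2 = 19.
A7 applies: 19 − 1 = 18.
Final offense level: 18.
Criminal history: 9 prior points → Category III (9-12).
Level 18 falls in the 16-18 band.
Grid: Level 16-18 × Category III = 128-172 weeks.

128-172 weeks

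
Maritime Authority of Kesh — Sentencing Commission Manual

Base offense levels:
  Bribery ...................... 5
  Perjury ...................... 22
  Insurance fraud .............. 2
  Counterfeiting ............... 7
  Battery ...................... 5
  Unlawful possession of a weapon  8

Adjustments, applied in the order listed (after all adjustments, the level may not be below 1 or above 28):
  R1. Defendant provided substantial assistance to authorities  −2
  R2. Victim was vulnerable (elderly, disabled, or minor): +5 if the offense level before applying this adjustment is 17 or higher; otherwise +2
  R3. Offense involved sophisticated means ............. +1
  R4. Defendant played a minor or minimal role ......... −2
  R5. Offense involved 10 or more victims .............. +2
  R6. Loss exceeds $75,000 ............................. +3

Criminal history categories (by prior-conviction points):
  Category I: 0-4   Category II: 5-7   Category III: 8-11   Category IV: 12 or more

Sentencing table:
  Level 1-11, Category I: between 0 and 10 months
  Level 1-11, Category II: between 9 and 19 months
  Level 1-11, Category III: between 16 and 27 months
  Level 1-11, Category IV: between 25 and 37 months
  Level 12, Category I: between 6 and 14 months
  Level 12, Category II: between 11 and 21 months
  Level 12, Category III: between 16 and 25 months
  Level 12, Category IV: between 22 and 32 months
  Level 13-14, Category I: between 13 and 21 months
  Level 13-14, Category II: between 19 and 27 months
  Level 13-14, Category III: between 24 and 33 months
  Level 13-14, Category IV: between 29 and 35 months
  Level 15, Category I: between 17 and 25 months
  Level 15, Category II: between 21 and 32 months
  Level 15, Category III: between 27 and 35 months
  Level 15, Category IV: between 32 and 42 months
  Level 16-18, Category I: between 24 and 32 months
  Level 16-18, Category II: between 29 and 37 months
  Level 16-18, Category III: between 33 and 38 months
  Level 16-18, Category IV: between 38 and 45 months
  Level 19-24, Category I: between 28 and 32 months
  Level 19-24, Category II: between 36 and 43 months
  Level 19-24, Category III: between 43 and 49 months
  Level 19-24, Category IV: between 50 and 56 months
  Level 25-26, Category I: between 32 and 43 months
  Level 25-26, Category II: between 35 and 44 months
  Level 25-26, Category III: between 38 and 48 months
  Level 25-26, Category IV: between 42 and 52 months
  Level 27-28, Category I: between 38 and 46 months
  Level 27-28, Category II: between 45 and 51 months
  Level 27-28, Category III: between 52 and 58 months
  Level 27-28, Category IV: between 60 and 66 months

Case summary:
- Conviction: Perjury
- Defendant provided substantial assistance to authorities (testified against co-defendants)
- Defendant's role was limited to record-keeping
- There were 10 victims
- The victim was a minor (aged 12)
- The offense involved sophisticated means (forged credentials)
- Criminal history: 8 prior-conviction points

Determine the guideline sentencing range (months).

38-48 months

Base offense level for perjury: 22.
R1 applies: 22 − 2 = 20.
R2 applies (level before this adjustment is 20 ≥ 17, so +5): 20 + 5 = 25.
R3 applies: 25 + 1 = 26.
R4 applies: 26 − 2 = 24.
R5 applies: 24 + 2 = 26.
R6 does not apply.
Final offense level: 26.
Criminal history: 8 prior points → Category III (8-11).
Level 26 falls in the 25-26 band.
Grid: Level 25-26 × Category III = 38-48 months.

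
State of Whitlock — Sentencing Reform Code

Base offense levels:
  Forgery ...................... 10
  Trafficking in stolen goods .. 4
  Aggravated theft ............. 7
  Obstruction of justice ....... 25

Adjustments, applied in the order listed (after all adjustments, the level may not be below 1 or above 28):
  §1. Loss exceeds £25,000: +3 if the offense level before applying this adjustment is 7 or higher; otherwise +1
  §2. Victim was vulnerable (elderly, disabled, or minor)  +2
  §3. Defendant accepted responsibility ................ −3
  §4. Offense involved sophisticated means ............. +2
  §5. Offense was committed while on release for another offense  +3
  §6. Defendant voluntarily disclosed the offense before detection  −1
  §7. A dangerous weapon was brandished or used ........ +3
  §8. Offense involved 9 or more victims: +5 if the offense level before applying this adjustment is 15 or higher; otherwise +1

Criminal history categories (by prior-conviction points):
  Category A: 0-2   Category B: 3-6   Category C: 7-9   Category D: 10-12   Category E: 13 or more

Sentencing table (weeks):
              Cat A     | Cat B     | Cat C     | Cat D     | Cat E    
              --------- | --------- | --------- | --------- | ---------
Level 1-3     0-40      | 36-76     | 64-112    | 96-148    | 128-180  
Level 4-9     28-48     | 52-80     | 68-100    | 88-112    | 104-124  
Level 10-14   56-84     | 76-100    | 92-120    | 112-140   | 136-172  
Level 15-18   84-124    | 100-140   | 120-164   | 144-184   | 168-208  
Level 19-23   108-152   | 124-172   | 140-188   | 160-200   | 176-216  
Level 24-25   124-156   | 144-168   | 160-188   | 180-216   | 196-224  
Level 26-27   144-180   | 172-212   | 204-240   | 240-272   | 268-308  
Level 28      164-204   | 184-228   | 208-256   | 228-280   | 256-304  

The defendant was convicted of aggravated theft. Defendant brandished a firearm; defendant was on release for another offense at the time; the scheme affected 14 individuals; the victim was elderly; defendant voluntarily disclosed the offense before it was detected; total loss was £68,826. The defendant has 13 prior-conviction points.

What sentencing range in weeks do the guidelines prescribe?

176-216 weeks

Base offense level for aggravated theft: 7.
§1 applies (level before this adjustment is 7 ≥ 7, so +3): 7 + 3 = 10.
§2 applies: 10 + 2 = 12.
§4 does not apply.
§5 applies: 12 + 3 = 15.
§6 applies: 15 − 1 = 14.
§7 applies: 14 + 3 = 17.
§8 applies (level before this adjustment is 17 ≥ 15, so +5): 17 + 5 = 22.
Final offense level: 22.
Criminal history: 13 prior points → Category E (13+).
Level 22 falls in the 19-23 band.
Grid: Level 19-23 × Category E = 176-216 weeks.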